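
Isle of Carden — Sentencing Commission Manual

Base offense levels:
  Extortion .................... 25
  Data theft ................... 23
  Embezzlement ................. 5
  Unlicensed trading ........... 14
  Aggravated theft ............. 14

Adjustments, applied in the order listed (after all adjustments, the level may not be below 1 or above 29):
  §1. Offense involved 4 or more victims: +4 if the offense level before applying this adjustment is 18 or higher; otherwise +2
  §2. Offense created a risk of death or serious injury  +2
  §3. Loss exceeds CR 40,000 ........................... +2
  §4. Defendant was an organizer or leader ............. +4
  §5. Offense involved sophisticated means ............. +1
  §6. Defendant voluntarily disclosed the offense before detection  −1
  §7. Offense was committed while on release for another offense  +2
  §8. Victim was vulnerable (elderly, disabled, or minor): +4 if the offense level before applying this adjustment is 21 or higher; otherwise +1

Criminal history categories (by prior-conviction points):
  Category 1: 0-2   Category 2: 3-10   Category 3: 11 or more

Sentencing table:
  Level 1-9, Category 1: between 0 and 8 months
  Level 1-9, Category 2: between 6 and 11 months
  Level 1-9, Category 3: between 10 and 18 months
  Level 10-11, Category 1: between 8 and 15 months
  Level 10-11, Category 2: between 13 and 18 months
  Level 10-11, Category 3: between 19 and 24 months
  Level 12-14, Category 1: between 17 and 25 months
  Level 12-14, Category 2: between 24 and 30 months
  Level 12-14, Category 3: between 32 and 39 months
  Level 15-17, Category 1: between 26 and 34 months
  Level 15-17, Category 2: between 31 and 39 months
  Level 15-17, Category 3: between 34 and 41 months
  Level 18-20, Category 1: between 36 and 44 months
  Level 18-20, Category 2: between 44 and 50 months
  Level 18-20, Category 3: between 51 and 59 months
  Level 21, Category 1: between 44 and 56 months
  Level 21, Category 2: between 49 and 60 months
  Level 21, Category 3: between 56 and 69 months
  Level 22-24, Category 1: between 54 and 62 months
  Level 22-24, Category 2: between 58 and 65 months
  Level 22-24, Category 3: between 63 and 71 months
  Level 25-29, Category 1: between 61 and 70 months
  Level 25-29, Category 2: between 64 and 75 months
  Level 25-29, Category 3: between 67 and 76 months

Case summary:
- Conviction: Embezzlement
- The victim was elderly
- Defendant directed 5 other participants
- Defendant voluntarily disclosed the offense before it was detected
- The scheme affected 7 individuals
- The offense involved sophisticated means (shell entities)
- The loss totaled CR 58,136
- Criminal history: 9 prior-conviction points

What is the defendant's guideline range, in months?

24-30 months

Base offense level for embezzlement: 5.
§1 applies (level before this adjustment is 5 < 18, so +2): 5 + 2 = 7.
§2 does not apply.
§3 applies: 7 + 2 = 9.
§4 applies: 9 + 4 = 13.
§5 applies: 13 + 1 = 14.
§6 applies: 14 − 1 = 13.
§7 does not apply.
§8 applies (level before this adjustment is 13 < 21, so +1): 13 + 1 = 14.
Final offense level: 14.
Criminal history: 9 prior points → Category 2 (3-10).
Level 14 falls in the 12-14 band.
Grid: Level 12-14 × Category 2 = 24-30 months.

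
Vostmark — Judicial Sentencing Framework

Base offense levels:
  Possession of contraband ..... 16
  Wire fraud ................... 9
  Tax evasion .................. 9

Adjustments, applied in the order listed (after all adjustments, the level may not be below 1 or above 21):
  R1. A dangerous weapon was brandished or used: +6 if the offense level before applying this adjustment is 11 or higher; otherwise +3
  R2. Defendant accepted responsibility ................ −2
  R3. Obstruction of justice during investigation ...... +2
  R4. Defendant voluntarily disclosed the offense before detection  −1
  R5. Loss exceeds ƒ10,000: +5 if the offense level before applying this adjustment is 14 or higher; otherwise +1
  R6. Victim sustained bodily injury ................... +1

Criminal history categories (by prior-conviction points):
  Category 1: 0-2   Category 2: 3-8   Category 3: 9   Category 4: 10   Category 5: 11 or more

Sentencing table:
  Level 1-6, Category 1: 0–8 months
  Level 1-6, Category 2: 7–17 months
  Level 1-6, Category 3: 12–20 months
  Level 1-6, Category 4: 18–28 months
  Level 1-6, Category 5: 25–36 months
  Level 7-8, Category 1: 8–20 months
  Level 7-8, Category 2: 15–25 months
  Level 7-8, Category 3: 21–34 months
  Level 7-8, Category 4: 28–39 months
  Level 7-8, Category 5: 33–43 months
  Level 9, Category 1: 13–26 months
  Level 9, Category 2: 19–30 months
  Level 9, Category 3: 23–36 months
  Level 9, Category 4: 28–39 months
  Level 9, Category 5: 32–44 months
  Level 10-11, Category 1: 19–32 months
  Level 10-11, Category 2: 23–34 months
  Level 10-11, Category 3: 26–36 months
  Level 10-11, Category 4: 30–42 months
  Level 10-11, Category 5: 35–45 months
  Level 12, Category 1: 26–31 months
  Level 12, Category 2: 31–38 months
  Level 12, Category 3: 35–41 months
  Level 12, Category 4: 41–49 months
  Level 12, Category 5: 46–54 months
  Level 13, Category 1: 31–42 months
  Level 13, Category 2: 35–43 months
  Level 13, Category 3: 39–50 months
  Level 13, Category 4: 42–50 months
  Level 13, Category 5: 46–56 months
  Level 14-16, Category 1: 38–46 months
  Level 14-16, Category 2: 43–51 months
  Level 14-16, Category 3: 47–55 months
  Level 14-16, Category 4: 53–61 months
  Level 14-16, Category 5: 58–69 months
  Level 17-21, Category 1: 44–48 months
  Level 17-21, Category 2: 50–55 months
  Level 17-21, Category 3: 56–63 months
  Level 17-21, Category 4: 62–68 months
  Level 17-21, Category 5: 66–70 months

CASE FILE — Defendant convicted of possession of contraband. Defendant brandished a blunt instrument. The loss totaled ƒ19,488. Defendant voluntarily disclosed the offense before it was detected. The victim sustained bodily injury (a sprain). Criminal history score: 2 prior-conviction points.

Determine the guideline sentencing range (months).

Base offense level for possession of contraband: 16.
R1 applies (level before this adjustment is 16 ≥ 11, so +6): 16 + 6 = 22.
R2 does not apply.
R3 does not apply.
R4 applies: 22 − 1 = 21.
R5 applies (level before this adjustment is 21 ≥ 14, so +5): 21 + 5 = 26.
R6 applies: 26 + 1 = 27.
Level 27 exceeds the maximum of 21; capped at 21.
Final offense level: 21.
Criminal history: 2 prior points → Category 1 (0-2).
Level 21 falls in the 17-21 band.
Grid: Level 17-21 × Category 1 = 44-48 months.

44-48 months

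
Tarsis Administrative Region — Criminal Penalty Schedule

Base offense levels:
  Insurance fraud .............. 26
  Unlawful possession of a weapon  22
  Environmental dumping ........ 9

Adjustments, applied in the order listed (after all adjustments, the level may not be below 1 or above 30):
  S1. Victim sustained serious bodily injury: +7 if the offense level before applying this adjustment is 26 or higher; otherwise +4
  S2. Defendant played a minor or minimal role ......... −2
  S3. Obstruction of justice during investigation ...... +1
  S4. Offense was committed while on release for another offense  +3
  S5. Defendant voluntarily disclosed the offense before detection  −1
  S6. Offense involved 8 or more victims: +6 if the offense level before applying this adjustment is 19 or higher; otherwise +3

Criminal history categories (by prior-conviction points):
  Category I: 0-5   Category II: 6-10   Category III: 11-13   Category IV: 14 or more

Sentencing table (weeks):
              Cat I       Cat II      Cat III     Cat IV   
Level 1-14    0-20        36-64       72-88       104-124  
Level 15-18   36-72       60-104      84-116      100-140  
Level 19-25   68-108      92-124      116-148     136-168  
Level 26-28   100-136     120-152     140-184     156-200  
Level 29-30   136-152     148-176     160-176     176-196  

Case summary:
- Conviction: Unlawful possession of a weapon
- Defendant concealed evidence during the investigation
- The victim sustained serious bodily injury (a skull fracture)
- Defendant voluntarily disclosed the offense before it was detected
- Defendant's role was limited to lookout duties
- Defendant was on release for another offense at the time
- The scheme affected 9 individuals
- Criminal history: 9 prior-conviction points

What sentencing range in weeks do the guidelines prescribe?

Base offense level for unlawful possession of a weapon: 22.
S1 applies (level before this adjustment is 22 < 26, so +4): 22 + 4 = 26.
S2 applies: 26 − 2 = 24.
S3 applies: 24 + 1 = 25.
S4 applies: 25 + 3 = 28.
S5 applies: 28 − 1 = 27.
S6 applies (level before this adjustment is 27 ≥ 19, so +6): 27 + 6 = 33.
Level 33 exceeds the maximum of 30; capped at 30.
Final offense level: 30.
Criminal history: 9 prior points → Category II (6-10).
Level 30 falls in the 29-30 band.
Grid: Level 29-30 × Category II = 148-176 weeks.

148-176 weeks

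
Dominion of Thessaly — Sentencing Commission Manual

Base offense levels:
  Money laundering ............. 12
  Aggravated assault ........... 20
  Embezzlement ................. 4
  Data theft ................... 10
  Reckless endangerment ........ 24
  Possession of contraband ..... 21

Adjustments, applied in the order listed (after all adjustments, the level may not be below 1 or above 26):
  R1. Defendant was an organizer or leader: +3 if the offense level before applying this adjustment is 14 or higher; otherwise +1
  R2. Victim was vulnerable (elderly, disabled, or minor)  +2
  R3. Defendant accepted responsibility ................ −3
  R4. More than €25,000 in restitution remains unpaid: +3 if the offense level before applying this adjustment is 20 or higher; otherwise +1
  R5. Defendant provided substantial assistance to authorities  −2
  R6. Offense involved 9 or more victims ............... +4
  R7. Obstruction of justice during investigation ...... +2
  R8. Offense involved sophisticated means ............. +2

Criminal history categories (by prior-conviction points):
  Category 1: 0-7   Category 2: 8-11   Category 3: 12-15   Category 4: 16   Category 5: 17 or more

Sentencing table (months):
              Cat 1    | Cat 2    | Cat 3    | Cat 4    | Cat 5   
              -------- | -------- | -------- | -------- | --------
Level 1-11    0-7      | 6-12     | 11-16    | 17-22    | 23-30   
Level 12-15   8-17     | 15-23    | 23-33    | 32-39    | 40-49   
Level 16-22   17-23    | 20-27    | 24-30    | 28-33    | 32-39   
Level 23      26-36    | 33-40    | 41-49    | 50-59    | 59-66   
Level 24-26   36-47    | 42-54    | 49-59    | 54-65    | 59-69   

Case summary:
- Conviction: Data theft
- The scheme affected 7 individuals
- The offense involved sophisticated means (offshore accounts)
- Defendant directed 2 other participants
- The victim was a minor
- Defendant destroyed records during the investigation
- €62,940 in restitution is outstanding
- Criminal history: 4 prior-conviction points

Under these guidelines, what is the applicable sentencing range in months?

Base offense level for data theft: 10.
R1 applies (level before this adjustment is 10 < 14, so +1): 10 + 1 = 11.
R2 applies: 11 + 2 = 13.
R3 does not apply.
R4 applies (level before this adjustment is 13 < 20, so +1): 13 + 1 = 14.
R5 does not apply.
R6 does not apply.
R7 applies: 14 + 2 = 16.
R8 applies: 16 + 2 = 18.
Final offense level: 18.
Criminal history: 4 prior points → Category 1 (0-7).
Level 18 falls in the 16-22 band.
Grid: Level 16-22 × Category 1 = 17-23 months.

17-23 months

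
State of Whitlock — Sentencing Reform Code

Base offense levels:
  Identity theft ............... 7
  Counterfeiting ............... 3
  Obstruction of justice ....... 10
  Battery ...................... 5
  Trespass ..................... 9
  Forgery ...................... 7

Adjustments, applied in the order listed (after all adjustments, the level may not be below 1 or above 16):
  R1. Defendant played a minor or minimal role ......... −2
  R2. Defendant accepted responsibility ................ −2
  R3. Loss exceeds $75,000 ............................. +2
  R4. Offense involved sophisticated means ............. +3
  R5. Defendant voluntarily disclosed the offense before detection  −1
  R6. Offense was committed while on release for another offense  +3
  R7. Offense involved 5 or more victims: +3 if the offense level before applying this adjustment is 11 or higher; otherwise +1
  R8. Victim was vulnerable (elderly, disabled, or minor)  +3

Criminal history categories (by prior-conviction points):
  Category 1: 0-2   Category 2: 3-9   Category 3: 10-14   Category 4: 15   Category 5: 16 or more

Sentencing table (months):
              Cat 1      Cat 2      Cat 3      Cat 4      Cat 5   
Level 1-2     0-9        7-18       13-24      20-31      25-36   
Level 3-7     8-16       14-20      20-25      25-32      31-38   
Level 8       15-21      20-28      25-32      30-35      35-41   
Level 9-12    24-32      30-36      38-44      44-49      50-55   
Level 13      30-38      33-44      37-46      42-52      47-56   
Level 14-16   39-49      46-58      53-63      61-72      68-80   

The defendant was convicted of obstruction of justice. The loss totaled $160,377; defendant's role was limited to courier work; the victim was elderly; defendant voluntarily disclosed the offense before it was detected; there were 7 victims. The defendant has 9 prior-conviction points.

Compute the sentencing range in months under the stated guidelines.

33-44 months

Base offense level for obstruction of justice: 10.
R1 applies: 10 − 2 = 8.
R3 applies: 8 + 2 = 10.
R5 applies: 10 − 1 = 9.
R7 applies (level before this adjustment is 9 < 11, so +1): 9 + 1 = 10.
R8 applies: 10 + 3 = 13.
Final offense level: 13.
Criminal history: 9 prior points → Category 2 (3-9).
Level 13 falls in the 13 band.
Grid: Level 13 × Category 2 = 33-44 months.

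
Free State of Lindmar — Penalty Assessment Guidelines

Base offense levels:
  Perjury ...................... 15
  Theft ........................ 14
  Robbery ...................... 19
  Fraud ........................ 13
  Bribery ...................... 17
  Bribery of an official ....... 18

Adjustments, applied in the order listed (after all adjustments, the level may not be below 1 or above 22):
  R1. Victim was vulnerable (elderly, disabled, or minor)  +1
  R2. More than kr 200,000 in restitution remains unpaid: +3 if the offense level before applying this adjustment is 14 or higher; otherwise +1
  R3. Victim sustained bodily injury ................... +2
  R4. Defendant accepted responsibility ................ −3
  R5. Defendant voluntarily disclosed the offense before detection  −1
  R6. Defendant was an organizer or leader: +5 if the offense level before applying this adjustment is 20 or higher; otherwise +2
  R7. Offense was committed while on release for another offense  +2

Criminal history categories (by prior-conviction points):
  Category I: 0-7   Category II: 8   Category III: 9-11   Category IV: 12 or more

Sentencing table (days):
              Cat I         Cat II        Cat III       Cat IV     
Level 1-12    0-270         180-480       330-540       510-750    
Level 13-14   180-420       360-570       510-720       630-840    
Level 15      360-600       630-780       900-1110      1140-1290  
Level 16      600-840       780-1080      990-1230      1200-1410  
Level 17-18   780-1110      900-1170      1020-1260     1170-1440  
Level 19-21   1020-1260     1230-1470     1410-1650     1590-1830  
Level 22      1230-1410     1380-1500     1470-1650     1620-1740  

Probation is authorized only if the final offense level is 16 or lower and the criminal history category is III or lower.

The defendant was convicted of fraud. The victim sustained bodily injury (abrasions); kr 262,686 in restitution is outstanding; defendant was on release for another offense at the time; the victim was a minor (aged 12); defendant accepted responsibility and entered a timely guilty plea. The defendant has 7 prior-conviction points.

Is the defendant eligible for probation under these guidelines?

No

Base offense level for fraud: 13.
R1 applies: 13 + 1 = 14.
R2 applies (level before this adjustment is 14 ≥ 14, so +3): 14 + 3 = 17.
R3 applies: 17 + 2 = 19.
R4 applies: 19 − 3 = 16.
R6 does not apply.
R7 applies: 16 + 2 = 18.
Final offense level: 18.
Criminal history: 7 prior points → Category I (0-7).
Level 18 falls in the 17-18 band.
Grid: Level 17-18 × Category I = 780-1110 days.
Probation check: level 18 > 16 and category I ≤ III → not eligible.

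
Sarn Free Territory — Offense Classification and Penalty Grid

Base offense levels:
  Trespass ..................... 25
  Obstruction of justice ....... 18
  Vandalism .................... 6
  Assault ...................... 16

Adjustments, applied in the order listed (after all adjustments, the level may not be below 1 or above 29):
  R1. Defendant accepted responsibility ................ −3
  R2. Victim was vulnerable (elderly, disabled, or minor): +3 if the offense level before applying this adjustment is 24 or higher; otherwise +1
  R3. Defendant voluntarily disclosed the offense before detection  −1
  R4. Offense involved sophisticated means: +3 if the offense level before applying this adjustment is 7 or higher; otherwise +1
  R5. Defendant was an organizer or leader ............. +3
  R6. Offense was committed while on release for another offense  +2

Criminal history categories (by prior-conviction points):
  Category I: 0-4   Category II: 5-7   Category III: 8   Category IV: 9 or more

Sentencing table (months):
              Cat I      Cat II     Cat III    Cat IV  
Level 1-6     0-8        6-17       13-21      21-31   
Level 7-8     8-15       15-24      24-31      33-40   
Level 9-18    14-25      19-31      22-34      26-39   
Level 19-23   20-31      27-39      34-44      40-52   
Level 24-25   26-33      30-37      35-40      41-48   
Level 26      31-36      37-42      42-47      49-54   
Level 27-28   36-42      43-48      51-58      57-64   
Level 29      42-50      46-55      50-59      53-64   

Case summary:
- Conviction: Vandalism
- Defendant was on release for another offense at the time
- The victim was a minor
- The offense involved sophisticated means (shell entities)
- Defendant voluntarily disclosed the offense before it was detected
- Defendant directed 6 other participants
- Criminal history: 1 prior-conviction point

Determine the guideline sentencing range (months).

Base offense level for vandalism: 6.
R1 does not apply.
R2 applies (level before this adjustment is 6 < 24, so +1): 6 + 1 = 7.
R3 applies: 7 − 1 = 6.
R4 applies (level before this adjustment is 6 < 7, so +1): 6 + 1 = 7.
R5 applies: 7 + 3 = 10.
R6 applies: 10 + 2 = 12.
Final offense level: 12.
Criminal history: 1 prior point → Category I (0-4).
Level 12 falls in the 9-18 band.
Grid: Level 9-18 × Category I = 14-25 months.

14-25 months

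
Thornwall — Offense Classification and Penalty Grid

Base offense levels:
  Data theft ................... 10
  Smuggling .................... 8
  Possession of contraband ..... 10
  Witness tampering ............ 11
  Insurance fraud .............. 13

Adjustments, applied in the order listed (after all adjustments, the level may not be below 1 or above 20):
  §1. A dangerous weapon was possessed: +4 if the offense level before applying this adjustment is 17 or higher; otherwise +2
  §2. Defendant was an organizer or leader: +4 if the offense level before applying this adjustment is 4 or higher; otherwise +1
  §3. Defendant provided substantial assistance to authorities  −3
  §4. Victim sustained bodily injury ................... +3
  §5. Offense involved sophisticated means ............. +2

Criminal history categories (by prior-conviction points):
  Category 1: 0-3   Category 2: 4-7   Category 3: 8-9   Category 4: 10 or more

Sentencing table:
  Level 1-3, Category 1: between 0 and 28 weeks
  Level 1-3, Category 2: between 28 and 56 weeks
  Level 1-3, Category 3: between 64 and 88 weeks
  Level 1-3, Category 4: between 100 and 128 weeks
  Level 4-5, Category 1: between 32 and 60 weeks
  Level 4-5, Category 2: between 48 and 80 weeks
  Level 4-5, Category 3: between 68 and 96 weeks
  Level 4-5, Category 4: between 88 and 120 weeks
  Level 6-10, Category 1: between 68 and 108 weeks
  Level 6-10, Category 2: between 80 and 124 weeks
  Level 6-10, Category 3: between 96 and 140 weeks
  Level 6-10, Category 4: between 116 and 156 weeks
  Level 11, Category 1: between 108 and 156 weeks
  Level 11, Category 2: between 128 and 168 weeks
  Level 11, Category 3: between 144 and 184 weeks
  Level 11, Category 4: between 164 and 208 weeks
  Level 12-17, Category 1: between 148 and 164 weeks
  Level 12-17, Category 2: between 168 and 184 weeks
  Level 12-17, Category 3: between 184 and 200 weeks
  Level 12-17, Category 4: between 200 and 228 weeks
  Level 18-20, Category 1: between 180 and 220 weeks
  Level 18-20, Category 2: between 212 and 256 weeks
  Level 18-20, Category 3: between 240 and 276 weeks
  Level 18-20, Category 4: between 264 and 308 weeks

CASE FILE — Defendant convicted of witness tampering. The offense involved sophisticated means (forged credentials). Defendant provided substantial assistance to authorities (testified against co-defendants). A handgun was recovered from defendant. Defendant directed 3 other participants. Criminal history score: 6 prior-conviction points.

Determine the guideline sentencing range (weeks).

168-184 weeks

Base offense level for witness tampering: 11.
§1 applies (level before this adjustment is 11 < 17, so +2): 11 + 2 = 13.
§2 applies (level before this adjustment is 13 ≥ 4, so +4): 13 + 4 = 17.
§3 applies: 17 − 3 = 14.
§5 applies: 14 + 2 = 16.
Final offense level: 16.
Criminal history: 6 prior points → Category 2 (4-7).
Level 16 falls in the 12-17 band.
Grid: Level 12-17 × Category 2 = 168-184 weeks.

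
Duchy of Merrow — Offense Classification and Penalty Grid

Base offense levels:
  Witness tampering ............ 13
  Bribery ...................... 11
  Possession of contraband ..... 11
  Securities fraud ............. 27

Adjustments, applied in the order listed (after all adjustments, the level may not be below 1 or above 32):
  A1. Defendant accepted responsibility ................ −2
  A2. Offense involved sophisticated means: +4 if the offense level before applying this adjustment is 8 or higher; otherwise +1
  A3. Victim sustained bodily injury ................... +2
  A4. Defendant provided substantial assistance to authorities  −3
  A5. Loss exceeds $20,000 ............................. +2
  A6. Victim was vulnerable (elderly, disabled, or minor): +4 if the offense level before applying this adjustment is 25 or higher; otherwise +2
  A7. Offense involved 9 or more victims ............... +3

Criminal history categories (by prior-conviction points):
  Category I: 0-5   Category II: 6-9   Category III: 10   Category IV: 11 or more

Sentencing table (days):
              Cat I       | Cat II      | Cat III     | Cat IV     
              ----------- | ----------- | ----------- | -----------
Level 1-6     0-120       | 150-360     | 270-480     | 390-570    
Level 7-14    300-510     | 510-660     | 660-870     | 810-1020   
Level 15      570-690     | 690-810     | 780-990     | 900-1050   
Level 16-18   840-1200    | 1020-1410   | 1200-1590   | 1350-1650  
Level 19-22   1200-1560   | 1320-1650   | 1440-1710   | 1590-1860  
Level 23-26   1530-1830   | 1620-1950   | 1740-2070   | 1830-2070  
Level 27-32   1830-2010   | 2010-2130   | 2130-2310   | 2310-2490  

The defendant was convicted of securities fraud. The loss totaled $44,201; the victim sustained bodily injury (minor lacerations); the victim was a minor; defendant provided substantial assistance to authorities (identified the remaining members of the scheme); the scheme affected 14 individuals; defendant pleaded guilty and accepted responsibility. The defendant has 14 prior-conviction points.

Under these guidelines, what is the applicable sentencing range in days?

2310-2490 days

Base offense level for securities fraud: 27.
A1 applies: 27 − 2 = 25.
A2 does not apply.
A3 applies: 25 + 2 = 27.
A4 applies: 27 − 3 = 24.
A5 applies: 24 + 2 = 26.
A6 applies (level before this adjustment is 26 ≥ 25, so +4): 26 + 4 = 30.
A7 applies: 30 + 3 = 33.
Level 33 exceeds the maximum of 32; capped at 32.
Final offense level: 32.
Criminal history: 14 prior points → Category IV (11+).
Level 32 falls in the 27-32 band.
Grid: Level 27-32 × Category IV = 2310-2490 days.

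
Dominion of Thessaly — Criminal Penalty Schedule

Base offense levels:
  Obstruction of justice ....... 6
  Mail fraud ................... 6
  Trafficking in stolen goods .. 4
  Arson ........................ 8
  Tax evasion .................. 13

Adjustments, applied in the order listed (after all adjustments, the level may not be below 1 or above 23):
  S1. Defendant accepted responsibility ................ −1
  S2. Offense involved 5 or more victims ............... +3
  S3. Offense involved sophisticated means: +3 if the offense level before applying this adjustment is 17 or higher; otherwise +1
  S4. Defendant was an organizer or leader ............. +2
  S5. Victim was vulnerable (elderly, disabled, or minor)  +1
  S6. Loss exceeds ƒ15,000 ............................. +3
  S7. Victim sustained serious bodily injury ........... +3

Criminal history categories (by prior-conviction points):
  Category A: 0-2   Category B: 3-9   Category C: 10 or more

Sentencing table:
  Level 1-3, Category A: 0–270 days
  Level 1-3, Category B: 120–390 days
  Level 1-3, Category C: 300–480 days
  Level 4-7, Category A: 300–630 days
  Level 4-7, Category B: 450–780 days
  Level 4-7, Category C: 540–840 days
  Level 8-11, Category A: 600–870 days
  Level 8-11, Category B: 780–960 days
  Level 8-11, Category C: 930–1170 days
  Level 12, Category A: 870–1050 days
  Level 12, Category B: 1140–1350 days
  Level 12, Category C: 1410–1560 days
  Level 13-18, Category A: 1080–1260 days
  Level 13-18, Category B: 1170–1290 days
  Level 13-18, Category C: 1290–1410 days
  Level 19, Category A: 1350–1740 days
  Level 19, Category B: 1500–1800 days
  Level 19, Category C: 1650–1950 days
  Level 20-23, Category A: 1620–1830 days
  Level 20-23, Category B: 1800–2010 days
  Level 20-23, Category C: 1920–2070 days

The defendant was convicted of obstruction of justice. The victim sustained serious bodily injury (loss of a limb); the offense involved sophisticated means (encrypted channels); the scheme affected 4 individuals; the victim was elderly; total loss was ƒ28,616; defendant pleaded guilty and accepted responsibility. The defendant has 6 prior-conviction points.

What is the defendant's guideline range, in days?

1170-1290 days

Base offense level for obstruction of justice: 6.
S1 applies: 6 − 1 = 5.
S2 does not apply.
S3 applies (level before this adjustment is 5 < 17, so +1): 5 + 1 = 6.
S4 does not apply.
S5 applies: 6 + 1 = 7.
S6 applies: 7 + 3 = 10.
S7 applies: 10 + 3 = 13.
Final offense level: 13.
Criminal history: 6 prior points → Category B (3-9).
Level 13 falls in the 13-18 band.
Grid: Level 13-18 × Category B = 1170-1290 days.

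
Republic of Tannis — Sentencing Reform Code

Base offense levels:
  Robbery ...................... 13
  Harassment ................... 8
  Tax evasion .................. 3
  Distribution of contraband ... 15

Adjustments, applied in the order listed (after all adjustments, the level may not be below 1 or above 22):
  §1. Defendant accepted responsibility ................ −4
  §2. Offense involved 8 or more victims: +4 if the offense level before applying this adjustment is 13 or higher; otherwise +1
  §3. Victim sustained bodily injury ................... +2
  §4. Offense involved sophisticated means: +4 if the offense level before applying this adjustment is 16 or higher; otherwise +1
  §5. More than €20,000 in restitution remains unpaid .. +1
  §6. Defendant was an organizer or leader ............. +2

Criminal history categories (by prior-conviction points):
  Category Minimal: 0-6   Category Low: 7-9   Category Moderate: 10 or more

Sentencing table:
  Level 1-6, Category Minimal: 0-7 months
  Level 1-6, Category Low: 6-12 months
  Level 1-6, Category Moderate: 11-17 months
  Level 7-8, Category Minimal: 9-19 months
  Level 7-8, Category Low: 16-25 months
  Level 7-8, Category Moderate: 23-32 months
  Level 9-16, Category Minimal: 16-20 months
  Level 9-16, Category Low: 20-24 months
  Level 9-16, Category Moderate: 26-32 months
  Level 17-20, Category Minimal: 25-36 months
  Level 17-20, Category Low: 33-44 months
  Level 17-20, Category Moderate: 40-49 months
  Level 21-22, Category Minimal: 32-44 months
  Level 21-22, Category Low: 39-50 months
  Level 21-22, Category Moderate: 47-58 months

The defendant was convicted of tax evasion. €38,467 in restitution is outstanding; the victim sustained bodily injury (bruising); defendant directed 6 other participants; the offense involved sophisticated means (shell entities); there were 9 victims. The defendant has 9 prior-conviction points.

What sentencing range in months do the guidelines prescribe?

20-24 months

Base offense level for tax evasion: 3.
§1 does not apply.
§2 applies (level before this adjustment is 3 < 13, so +1): 3 + 1 = 4.
§3 applies: 4 + 2 = 6.
§4 applies (level before this adjustment is 6 < 16, so +1): 6 + 1 = 7.
§5 applies: 7 + 1 = 8.
§6 applies: 8 + 2 = 10.
Final offense level: 10.
Criminal history: 9 prior points → Category Low (7-9).
Level 10 falls in the 9-16 band.
Grid: Level 9-16 × Category Low = 20-24 months.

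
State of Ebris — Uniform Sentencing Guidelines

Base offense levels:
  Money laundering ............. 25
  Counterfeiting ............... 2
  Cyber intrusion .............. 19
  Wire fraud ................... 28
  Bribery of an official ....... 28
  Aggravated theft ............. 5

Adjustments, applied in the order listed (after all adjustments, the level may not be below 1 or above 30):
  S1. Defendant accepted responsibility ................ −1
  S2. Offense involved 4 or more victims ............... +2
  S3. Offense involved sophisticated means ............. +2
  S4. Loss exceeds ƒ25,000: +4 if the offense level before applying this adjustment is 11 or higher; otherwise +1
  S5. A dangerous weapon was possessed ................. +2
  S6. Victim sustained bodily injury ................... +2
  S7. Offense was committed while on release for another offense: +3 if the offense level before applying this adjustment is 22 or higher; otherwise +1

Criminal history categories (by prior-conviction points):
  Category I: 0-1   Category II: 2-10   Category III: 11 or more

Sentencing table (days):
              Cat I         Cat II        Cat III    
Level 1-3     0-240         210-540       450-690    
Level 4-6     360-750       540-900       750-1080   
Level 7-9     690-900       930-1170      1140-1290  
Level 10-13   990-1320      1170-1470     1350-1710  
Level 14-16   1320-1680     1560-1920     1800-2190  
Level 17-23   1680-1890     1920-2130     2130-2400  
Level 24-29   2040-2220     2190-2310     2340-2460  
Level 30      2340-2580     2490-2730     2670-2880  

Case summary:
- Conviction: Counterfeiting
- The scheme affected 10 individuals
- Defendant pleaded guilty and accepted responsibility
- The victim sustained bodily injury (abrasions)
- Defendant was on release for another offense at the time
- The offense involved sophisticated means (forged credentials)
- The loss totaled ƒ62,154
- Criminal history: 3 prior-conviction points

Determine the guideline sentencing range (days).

930-1170 days

Base offense level for counterfeiting: 2.
S1 applies: 2 − 1 = 1.
S2 applies: 1 + 2 = 3.
S3 applies: 3 + 2 = 5.
S4 applies (level before this adjustment is 5 < 11, so +1): 5 + 1 = 6.
S5 does not apply.
S6 applies: 6 + 2 = 8.
S7 applies (level before this adjustment is 8 < 22, so +1): 8 + 1 = 9.
Final offense level: 9.
Criminal history: 3 prior points → Category II (2-10).
Level 9 falls in the 7-9 band.
Grid: Level 7-9 × Category II = 930-1170 days.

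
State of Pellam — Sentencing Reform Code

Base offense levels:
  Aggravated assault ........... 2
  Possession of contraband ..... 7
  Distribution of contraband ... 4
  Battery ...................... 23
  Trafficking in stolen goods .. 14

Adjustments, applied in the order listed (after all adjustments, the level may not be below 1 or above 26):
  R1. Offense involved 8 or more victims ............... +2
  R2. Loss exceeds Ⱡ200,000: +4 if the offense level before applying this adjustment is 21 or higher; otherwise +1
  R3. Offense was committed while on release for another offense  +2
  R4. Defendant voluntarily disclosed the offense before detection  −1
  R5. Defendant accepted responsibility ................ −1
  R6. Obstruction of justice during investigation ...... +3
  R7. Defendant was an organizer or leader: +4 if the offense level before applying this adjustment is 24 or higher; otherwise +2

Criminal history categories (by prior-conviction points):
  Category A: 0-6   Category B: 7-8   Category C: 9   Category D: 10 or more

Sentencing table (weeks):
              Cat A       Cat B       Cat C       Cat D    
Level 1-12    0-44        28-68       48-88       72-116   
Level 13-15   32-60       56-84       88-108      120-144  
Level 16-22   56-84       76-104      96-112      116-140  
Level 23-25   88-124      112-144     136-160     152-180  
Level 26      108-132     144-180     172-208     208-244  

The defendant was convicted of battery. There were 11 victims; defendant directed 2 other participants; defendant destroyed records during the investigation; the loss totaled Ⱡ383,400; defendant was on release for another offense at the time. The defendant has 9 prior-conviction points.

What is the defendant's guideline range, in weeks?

Base offense level for battery: 23.
R1 applies: 23 + 2 = 25.
R2 applies (level before this adjustment is 25 ≥ 21, so +4): 25 + 4 = 29.
R3 applies: 29 + 2 = 31.
R6 applies: 31 + 3 = 34.
R7 applies (level before this adjustment is 34 ≥ 24, so +4): 34 + 4 = 38.
Level 38 exceeds the maximum of 26; capped at 26.
Final offense level: 26.
Criminal history: 9 prior points → Category C (9).
Level 26 falls in the 26 band.
Grid: Level 26 × Category C = 172-208 weeks.

172-208 weeks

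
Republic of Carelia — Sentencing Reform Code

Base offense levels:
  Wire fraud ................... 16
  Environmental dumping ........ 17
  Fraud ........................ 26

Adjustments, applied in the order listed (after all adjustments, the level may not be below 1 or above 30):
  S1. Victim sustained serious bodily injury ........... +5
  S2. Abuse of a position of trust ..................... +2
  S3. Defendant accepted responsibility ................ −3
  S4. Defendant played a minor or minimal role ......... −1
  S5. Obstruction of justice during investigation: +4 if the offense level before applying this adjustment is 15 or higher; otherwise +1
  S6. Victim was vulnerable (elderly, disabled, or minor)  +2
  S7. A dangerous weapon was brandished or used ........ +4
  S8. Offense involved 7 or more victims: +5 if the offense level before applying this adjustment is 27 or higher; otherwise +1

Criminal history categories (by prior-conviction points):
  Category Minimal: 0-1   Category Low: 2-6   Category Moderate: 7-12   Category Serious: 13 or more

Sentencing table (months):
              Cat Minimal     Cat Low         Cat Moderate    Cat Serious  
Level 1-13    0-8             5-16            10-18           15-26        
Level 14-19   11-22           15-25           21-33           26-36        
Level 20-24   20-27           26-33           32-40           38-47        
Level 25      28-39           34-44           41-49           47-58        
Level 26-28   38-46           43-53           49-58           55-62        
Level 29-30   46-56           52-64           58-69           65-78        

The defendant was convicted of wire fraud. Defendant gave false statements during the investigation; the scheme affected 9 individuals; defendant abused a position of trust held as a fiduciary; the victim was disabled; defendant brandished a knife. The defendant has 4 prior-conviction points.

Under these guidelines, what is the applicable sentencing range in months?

52-64 months

Base offense level for wire fraud: 16.
S2 applies: 16 + 2 = 18.
S5 applies (level before this adjustment is 18 ≥ 15, so +4): 18 + 4 = 22.
S6 applies: 22 + 2 = 24.
S7 applies: 24 + 4 = 28.
S8 applies (level before this adjustment is 28 ≥ 27, so +5): 28 + 5 = 33.
Level 33 exceeds the maximum of 30; capped at 30.
Final offense level: 30.
Criminal history: 4 prior points → Category Low (2-6).
Level 30 falls in the 29-30 band.
Grid: Level 29-30 × Category Low = 52-64 months.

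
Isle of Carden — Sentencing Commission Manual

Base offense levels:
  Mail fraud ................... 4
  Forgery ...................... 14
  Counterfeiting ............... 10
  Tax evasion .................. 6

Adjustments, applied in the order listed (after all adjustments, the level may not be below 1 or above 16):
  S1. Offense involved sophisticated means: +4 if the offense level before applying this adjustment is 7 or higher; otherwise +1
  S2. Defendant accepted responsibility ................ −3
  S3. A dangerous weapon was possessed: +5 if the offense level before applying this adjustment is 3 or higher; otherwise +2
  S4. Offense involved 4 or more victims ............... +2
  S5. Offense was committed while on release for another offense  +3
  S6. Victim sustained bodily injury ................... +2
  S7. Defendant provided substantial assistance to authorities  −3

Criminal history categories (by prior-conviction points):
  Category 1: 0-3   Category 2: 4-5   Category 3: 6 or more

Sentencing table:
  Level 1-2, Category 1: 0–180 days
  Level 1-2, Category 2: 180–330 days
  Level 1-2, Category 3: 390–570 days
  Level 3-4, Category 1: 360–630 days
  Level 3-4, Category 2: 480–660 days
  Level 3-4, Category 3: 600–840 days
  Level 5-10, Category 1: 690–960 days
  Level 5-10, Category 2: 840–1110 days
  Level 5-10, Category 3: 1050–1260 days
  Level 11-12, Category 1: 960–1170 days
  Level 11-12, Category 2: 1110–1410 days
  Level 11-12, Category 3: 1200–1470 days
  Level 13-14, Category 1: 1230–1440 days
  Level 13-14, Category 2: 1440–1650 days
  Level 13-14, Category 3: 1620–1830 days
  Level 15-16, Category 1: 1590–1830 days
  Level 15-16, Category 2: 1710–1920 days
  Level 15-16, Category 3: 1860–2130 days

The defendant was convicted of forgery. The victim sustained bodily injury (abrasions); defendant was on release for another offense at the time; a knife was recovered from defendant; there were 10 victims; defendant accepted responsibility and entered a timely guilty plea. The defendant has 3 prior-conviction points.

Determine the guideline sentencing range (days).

1590-1830 days

Base offense level for forgery: 14.
S1 does not apply.
S2 applies: 14 − 3 = 11.
S3 applies (level before this adjustment is 11 ≥ 3, so +5): 11 + 5 = 16.
S4 applies: 16 + 2 = 18.
S5 applies: 18 + 3 = 21.
S6 applies: 21 + 2 = 23.
Level 23 exceeds the maximum of 16; capped at 16.
Final offense level: 16.
Criminal history: 3 prior points → Category 1 (0-3).
Level 16 falls in the 15-16 band.
Grid: Level 15-16 × Category 1 = 1590-1830 days.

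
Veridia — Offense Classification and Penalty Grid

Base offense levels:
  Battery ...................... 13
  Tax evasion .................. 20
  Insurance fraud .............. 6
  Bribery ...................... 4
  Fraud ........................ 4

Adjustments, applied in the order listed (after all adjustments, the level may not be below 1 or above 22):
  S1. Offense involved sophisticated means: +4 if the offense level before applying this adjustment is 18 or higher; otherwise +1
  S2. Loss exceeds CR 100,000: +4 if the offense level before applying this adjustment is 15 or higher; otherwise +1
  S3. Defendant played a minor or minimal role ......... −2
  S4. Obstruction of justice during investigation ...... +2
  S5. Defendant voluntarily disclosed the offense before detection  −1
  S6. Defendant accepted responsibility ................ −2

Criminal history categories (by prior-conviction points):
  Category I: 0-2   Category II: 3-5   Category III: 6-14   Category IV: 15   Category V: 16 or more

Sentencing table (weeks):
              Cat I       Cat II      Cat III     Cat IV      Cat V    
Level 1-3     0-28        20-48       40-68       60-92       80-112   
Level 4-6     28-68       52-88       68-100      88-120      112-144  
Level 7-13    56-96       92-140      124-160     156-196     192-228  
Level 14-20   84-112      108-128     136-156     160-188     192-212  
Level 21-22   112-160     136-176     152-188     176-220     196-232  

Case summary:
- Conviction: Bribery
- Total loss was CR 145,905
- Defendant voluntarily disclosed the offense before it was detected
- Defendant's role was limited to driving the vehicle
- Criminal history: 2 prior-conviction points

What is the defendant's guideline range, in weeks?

Base offense level for bribery: 4.
S2 applies (level before this adjustment is 4 < 15, so +1): 4 + 1 = 5.
S3 applies: 5 − 2 = 3.
S5 applies: 3 − 1 = 2.
Final offense level: 2.
Criminal history: 2 prior points → Category I (0-2).
Level 2 falls in the 1-3 band.
Grid: Level 1-3 × Category I = 0-28 weeks.

0-28 weeks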